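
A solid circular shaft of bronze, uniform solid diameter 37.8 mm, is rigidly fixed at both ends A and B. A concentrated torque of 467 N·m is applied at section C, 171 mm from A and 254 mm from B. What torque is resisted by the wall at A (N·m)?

With uniform GJ and both ends fixed, compatibility θ_AC = θ_CB gives T_A·a = T_B·b, together with T_A + T_B = T₀.
T_A = T₀·b/(a+b) = 467.0·254/425.0 = 279.1 N·m; T_B = 187.9 N·m.

279 N·m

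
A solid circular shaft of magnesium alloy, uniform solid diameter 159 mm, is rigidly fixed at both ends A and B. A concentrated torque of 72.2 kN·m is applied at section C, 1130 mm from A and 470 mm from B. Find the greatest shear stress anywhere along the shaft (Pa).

With uniform GJ and both ends fixed, compatibility θ_AC = θ_CB gives T_A·a = T_B·b, together with T_A + T_B = T₀.
T_A = T₀·b/(a+b) = 72200·470/1600 = 21210 N·m; T_B = 50990 N·m.
τ in each portion: τ_AC = 2.69×10^7 Pa, τ_CB = 6.46×10^7 Pa; maximum is in CB.
τ_max = T_CB·r/J = 50990·0.0795/6.27×10^-5 = 6.461×10^7 Pa.

6.46e7 Pa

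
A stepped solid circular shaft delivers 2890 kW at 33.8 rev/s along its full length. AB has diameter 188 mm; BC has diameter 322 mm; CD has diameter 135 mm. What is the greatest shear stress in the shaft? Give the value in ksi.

ω = 2π·33.8 = 212.4 rad/s, so T = P/ω = 2890×10³ / 212.4 = 13610 N·m.
Under the same torque, τ_max = 16T/(πd³) is largest where d is smallest — segment CD (d = 135 mm).
τ_max = 16·13610/(π·(0.135)³) = 2.817×10^7 Pa.

4.09 ksi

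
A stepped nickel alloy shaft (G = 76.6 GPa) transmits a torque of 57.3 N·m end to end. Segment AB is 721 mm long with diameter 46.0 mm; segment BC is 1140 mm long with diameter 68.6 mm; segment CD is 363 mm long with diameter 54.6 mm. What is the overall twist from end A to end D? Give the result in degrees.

0.111°

J_AB = π(0.0460)⁴/32 = 4.40×10^-7 m⁴; J_BC = π(0.0686)⁴/32 = 2.17×10^-6 m⁴; J_CD = π(0.0546)⁴/32 = 8.73×10^-7 m⁴.
θ = (T/G)·Σ L_i/J_i = (57.30/76.6×10⁹)·(0.721/4.40×10^-7 + 1.14/2.17×10^-6 + 0.363/8.73×10^-7) = 1.930×10^-3 rad.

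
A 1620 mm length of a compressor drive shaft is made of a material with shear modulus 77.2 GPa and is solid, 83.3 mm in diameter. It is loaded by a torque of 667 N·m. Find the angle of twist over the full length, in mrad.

2.96 mrad

J = πd⁴/32 = π(0.0833)⁴/32 = 4.727×10^-6 m⁴.
θ = T·L/(G·J) = 667.0 × 1.62 / (77.2×10⁹ × 4.727×10^-6) = 2.961×10^-3 rad.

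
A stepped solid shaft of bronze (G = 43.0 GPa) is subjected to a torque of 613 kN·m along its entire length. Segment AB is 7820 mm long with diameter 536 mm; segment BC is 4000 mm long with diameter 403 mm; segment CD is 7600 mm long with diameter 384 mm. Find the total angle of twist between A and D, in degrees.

J_AB = π(0.536)⁴/32 = 8.10×10^-3 m⁴; J_BC = π(0.403)⁴/32 = 2.59×10^-3 m⁴; J_CD = π(0.384)⁴/32 = 2.13×10^-3 m⁴.
θ = (T/G)·Σ L_i/J_i = (613000/43.0×10⁹)·(7.82/8.10×10^-3 + 4.00/2.59×10^-3 + 7.60/2.13×10^-3) = 0.08653 rad.

4.96°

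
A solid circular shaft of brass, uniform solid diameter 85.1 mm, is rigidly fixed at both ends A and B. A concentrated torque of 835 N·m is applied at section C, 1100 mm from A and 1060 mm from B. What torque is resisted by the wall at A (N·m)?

With uniform GJ and both ends fixed, compatibility θ_AC = θ_CB gives T_A·a = T_B·b, together with T_A + T_B = T₀.
T_A = T₀·b/(a+b) = 835.0·1060/2160 = 409.8 N·m; T_B = 425.2 N·m.

410 N·m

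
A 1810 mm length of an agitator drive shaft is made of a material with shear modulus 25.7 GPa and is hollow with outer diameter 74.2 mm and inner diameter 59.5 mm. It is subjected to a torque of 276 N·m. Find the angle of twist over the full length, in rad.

J = π(d_o⁴ − d_i⁴)/32 = π(0.0742⁴ − 0.0595⁴)/32 = 1.745×10^-6 m⁴.
θ = T·L/(G·J) = 276.0 × 1.81 / (25.7×10⁹ × 1.745×10^-6) = 0.01114 rad.

0.0111 rad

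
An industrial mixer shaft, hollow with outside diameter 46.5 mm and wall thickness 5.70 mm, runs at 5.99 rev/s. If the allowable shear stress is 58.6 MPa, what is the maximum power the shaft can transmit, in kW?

29.4 kW

J = π(d_o⁴ − d_i⁴)/32 = π(0.0465⁴ − 0.0351⁴)/32 = 3.100×10^-7 m⁴.
T_max = τ_allow·J/r = 5.86×10^7 × 3.100×10^-7 / 0.0232 = 781.3 N·m.
ω = 2π·5.99 = 37.64 rad/s, so P_max = T_max·ω = 2.941×10^4 W.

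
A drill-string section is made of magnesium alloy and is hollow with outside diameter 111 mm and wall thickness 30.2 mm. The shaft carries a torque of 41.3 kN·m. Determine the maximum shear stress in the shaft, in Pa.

J = π(d_o⁴ − d_i⁴)/32 = π(0.111⁴ − 0.0506⁴)/32 = 1.426×10^-5 m⁴.
τ_max = T·r/J = 41300 × 0.0555 / 1.426×10^-5 = 1.607×10^8 Pa.

1.61e8 Pa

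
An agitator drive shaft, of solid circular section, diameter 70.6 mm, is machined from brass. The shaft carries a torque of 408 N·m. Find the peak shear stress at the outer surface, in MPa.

5.90 MPa

J = πd⁴/32 = π(0.0706)⁴/32 = 2.439×10^-6 m⁴.
τ_max = T·r/J = 408.0 × 0.0353 / 2.439×10^-6 = 5.905×10^6 Pa.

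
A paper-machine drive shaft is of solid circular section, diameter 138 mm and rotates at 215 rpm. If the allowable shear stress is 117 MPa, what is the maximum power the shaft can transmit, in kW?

1360 kW

J = πd⁴/32 = π(0.138)⁴/32 = 3.561×10^-5 m⁴.
T_max = τ_allow·J/r = 1.17×10^8 × 3.561×10^-5 / 0.0690 = 60370 N·m.
ω = 2π·215/60 = 22.51 rad/s, so P_max = T_max·ω = 1.359×10^6 W.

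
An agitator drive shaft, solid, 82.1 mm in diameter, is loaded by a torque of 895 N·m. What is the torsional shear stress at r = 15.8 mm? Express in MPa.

J = πd⁴/32 = π(0.0821)⁴/32 = 4.460×10^-6 m⁴.
Shear stress varies linearly with radius: τ = T·r/J = 895.0 × 0.0158 / 4.460×10^-6 = 3.170×10^6 Pa.

3.17 MPa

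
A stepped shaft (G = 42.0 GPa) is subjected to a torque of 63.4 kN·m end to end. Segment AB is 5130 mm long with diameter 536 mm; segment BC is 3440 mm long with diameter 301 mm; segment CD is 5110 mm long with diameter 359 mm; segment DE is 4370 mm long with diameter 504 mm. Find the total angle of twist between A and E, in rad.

0.0132 rad

J_AB = π(0.536)⁴/32 = 8.10×10^-3 m⁴; J_BC = π(0.301)⁴/32 = 8.06×10^-4 m⁴; J_CD = π(0.359)⁴/32 = 1.63×10^-3 m⁴; J_DE = π(0.504)⁴/32 = 6.33×10^-3 m⁴.
θ = (T/G)·Σ L_i/J_i = (63400/42.0×10⁹)·(5.13/8.10×10^-3 + 3.44/8.06×10^-4 + 5.11/1.63×10^-3 + 4.37/6.33×10^-3) = 0.01317 rad.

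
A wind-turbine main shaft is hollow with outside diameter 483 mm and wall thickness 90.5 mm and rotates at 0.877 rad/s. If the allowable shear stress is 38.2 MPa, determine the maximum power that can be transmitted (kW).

628 kW

J = π(d_o⁴ − d_i⁴)/32 = π(0.483⁴ − 0.302⁴)/32 = 4.526×10^-3 m⁴.
T_max = τ_allow·J/r = 3.82×10^7 × 4.526×10^-3 / 0.241 = 716000 N·m.
ω = 0.877 rad/s, so P_max = T_max·ω = 6.279×10^5 W.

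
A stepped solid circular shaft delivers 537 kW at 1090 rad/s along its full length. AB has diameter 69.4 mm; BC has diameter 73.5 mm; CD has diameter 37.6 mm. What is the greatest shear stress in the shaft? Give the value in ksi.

6.85 ksi

ω = 1090 rad/s, so T = P/ω = 537×10³ / 1090 = 492.7 N·m.
Under the same torque, τ_max = 16T/(πd³) is largest where d is smallest — segment CD (d = 37.6 mm).
τ_max = 16·492.7/(π·(0.0376)³) = 4.720×10^7 Pa.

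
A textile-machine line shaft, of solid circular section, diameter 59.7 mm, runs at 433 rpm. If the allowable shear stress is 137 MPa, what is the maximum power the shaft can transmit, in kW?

J = πd⁴/32 = π(0.0597)⁴/32 = 1.247×10^-6 m⁴.
T_max = τ_allow·J/r = 1.37×10^8 × 1.247×10^-6 / 0.0299 = 5724 N·m.
ω = 2π·433/60 = 45.34 rad/s, so P_max = T_max·ω = 2.595×10^5 W.

260 kW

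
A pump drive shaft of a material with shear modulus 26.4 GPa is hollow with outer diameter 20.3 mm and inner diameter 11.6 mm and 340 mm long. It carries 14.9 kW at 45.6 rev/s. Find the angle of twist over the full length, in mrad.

45.0 mrad

ω = 2π·45.6 = 286.5 rad/s, so T = P/ω = 14.9×10³ / 286.5 = 52.00 N·m.
J = π(d_o⁴ − d_i⁴)/32 = π(0.0203⁴ − 0.0116⁴)/32 = 1.489×10^-8 m⁴.
θ = T·L/(G·J) = 52.00 × 0.340 / (26.4×10⁹ × 1.489×10^-8) = 0.04497 rad.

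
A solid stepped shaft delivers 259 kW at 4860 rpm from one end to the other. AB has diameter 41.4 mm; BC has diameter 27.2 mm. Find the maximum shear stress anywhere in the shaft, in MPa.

ω = 2π·4860/60 = 508.9 rad/s, so T = P/ω = 259×10³ / 508.9 = 508.9 N·m.
Under the same torque, τ_max = 16T/(πd³) is largest where d is smallest — segment BC (d = 27.2 mm).
τ_max = 16·508.9/(π·(0.0272)³) = 1.288×10^8 Pa.

129 MPa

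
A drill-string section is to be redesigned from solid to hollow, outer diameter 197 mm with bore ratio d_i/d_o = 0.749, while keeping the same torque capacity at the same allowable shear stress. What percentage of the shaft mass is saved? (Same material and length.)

Equal τ_max and T ⇒ the solid shaft needs d_s³ = d_o³(1−k⁴), so d_s = 197·(1−0.749⁴)^(1/3) = 173.7 mm.
Area ratio A_h/A_s = d_o²(1−k²)/d_s² = (1−k²)/(1−k⁴)^(2/3) = 0.5648.
Mass saving = 1 − 0.5648 = 43.5 %.

43.5 %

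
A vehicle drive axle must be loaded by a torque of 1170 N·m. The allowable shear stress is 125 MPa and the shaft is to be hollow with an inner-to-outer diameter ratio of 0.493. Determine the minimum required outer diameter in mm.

For a hollow shaft with d_i/d_o = 0.493: τ_max = 16T/(π d_o³ (1−k⁴)), so d_o = [16T/(π τ_allow (1−k⁴))]^(1/3) = [16·1170/(π·1.25×10^8·0.9409)]^(1/3) = 0.03700 m.

37.0 mm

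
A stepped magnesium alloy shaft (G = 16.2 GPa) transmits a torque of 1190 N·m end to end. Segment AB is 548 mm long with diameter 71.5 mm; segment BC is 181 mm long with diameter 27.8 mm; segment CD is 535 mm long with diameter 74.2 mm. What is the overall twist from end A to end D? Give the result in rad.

0.256 rad

J_AB = π(0.0715)⁴/32 = 2.57×10^-6 m⁴; J_BC = π(0.0278)⁴/32 = 5.86×10^-8 m⁴; J_CD = π(0.0742)⁴/32 = 2.98×10^-6 m⁴.
θ = (T/G)·Σ L_i/J_i = (1190/16.2×10⁹)·(0.548/2.57×10^-6 + 0.181/5.86×10^-8 + 0.535/2.98×10^-6) = 0.2556 rad.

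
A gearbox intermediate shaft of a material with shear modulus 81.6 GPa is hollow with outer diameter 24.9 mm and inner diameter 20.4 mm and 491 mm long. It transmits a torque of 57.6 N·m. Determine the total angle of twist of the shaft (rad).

0.0167 rad

J = π(d_o⁴ − d_i⁴)/32 = π(0.0249⁴ − 0.0204⁴)/32 = 2.074×10^-8 m⁴.
θ = T·L/(G·J) = 57.60 × 0.491 / (81.6×10⁹ × 2.074×10^-8) = 0.01671 rad.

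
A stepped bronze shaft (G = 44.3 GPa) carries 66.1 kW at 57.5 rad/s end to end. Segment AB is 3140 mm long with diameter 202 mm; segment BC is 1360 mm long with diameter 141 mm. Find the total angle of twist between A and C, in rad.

ω = 57.5 rad/s, so T = P/ω = 66.1×10³ / 57.50 = 1150 N·m.
J_AB = π(0.202)⁴/32 = 1.63×10^-4 m⁴; J_BC = π(0.141)⁴/32 = 3.88×10^-5 m⁴.
θ = (T/G)·Σ L_i/J_i = (1150/44.3×10⁹)·(3.14/1.63×10^-4 + 1.36/3.88×10^-5) = 1.408×10^-3 rad.

0.00141 rad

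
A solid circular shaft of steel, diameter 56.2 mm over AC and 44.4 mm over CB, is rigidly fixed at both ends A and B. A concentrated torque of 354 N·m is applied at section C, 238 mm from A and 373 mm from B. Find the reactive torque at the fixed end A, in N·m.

Compatibility: T_A·a/J_AC = T_B·b/J_CB with T_A + T_B = T₀.
J_AC = 9.79×10^-7 m⁴, J_CB = 3.82×10^-7 m⁴, so T_A = T₀·(J_AC/a)/((J_AC/a)+(J_CB/b)) = 283.5 N·m, T_B = 70.48 N·m.

284 N·m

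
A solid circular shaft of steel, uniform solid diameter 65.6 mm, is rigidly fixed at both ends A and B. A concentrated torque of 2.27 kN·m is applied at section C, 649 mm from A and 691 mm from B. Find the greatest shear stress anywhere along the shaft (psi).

3060 psi

With uniform GJ and both ends fixed, compatibility θ_AC = θ_CB gives T_A·a = T_B·b, together with T_A + T_B = T₀.
T_A = T₀·b/(a+b) = 2270·691/1340 = 1171 N·m; T_B = 1099 N·m.
τ in each portion: τ_AC = 2.11×10^7 Pa, τ_CB = 1.98×10^7 Pa; maximum is in AC.
τ_max = T_AC·r/J = 1171·0.0328/1.82×10^-6 = 2.112×10^7 Pa.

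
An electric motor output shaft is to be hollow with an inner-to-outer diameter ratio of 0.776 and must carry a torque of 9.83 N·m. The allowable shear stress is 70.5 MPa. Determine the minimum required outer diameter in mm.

For a hollow shaft with d_i/d_o = 0.776: τ_max = 16T/(π d_o³ (1−k⁴)), so d_o = [16T/(π τ_allow (1−k⁴))]^(1/3) = [16·9.830/(π·7.05×10^7·0.6374)]^(1/3) = 0.01037 m.

10.4 mm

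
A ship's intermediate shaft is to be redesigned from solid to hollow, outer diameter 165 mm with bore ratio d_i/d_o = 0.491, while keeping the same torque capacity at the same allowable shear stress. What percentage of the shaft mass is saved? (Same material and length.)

Equal τ_max and T ⇒ the solid shaft needs d_s³ = d_o³(1−k⁴), so d_s = 165·(1−0.491⁴)^(1/3) = 161.7 mm.
Area ratio A_h/A_s = d_o²(1−k²)/d_s² = (1−k²)/(1−k⁴)^(2/3) = 0.7898.
Mass saving = 1 − 0.7898 = 21.0 %.

21.0 %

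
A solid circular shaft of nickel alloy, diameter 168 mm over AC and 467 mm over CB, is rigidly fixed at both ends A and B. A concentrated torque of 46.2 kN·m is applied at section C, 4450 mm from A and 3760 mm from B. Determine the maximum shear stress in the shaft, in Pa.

Compatibility: T_A·a/J_AC = T_B·b/J_CB with T_A + T_B = T₀.
J_AC = 7.82×10^-5 m⁴, J_CB = 4.67×10^-3 m⁴, so T_A = T₀·(J_AC/a)/((J_AC/a)+(J_CB/b)) = 644.7 N·m, T_B = 45560 N·m.
τ in each portion: τ_AC = 6.92×10^5 Pa, τ_CB = 2.28×10^6 Pa; maximum is in CB.
τ_max = T_CB·r/J = 45560·0.234/4.67×10^-3 = 2.278×10^6 Pa.

2.28e6 Pa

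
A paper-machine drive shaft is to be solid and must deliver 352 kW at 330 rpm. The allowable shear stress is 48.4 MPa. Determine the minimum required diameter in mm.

102 mm

ω = 2π·330/60 = 34.56 rad/s, so T = P/ω = 352×10³ / 34.56 = 10190 N·m.
For a solid shaft τ_max = 16T/(πd³), so d = (16T/(π τ_allow))^(1/3) = (16·10190/(π·4.84×10^7))^(1/3) = 0.1023 m.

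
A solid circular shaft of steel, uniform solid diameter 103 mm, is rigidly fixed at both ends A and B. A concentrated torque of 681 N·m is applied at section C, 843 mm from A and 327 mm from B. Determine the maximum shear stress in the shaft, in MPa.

With uniform GJ and both ends fixed, compatibility θ_AC = θ_CB gives T_A·a = T_B·b, together with T_A + T_B = T₀.
T_A = T₀·b/(a+b) = 681.0·327/1170 = 190.3 N·m; T_B = 490.7 N·m.
τ in each portion: τ_AC = 8.87×10^5 Pa, τ_CB = 2.29×10^6 Pa; maximum is in CB.
τ_max = T_CB·r/J = 490.7·0.0515/1.10×10^-5 = 2.287×10^6 Pa.

2.29 MPa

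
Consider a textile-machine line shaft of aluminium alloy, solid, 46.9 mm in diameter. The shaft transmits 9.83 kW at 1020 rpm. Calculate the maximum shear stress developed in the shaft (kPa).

4540 kPa

ω = 2π·1020/60 = 106.8 rad/s, so T = P/ω = 9.83×10³ / 106.8 = 92.03 N·m.
J = πd⁴/32 = π(0.0469)⁴/32 = 4.750×10^-7 m⁴.
τ_max = T·r/J = 92.03 × 0.0234 / 4.750×10^-7 = 4.543×10^6 Pa.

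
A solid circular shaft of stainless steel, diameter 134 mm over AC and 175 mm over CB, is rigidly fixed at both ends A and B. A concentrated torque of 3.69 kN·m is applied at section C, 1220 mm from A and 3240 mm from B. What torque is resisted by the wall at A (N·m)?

1760 N·m

Compatibility: T_A·a/J_AC = T_B·b/J_CB with T_A + T_B = T₀.
J_AC = 3.17×10^-5 m⁴, J_CB = 9.21×10^-5 m⁴, so T_A = T₀·(J_AC/a)/((J_AC/a)+(J_CB/b)) = 1761 N·m, T_B = 1929 N·m.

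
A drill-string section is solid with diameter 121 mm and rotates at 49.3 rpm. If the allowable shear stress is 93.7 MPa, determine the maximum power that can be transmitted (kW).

J = πd⁴/32 = π(0.121)⁴/32 = 2.104×10^-5 m⁴.
T_max = τ_allow·J/r = 9.37×10^7 × 2.104×10^-5 / 0.0605 = 32590 N·m.
ω = 2π·49.3/60 = 5.163 rad/s, so P_max = T_max·ω = 1.683×10^5 W.

168 kW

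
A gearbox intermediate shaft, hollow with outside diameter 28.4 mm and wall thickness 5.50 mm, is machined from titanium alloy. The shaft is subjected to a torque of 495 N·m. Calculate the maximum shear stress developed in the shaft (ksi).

18.6 ksi

J = π(d_o⁴ − d_i⁴)/32 = π(0.0284⁴ − 0.0174⁴)/32 = 5.487×10^-8 m⁴.
τ_max = T·r/J = 495.0 × 0.0142 / 5.487×10^-8 = 1.281×10^8 Pa.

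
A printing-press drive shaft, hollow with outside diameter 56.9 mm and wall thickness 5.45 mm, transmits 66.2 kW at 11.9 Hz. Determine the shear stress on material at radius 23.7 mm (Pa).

3.56e7 Pa

ω = 2π·11.9 = 74.77 rad/s, so T = P/ω = 66.2×10³ / 74.77 = 885.4 N·m.
J = π(d_o⁴ − d_i⁴)/32 = π(0.0569⁴ − 0.0460⁴)/32 = 5.895×10^-7 m⁴.
Shear stress varies linearly with radius: τ = T·r/J = 885.4 × 0.0237 / 5.895×10^-7 = 3.560×10^7 Pa.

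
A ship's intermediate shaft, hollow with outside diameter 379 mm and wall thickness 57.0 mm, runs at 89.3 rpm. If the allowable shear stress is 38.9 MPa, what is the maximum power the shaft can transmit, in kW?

J = π(d_o⁴ − d_i⁴)/32 = π(0.379⁴ − 0.265⁴)/32 = 1.541×10^-3 m⁴.
T_max = τ_allow·J/r = 3.89×10^7 × 1.541×10^-3 / 0.190 = 316400 N·m.
ω = 2π·89.3/60 = 9.351 rad/s, so P_max = T_max·ω = 2.959×10^6 W.

2960 kW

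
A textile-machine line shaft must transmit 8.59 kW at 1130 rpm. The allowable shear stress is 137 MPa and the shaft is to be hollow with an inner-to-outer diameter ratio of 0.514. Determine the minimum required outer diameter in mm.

ω = 2π·1130/60 = 118.3 rad/s, so T = P/ω = 8.59×10³ / 118.3 = 72.59 N·m.
For a hollow shaft with d_i/d_o = 0.514: τ_max = 16T/(π d_o³ (1−k⁴)), so d_o = [16T/(π τ_allow (1−k⁴))]^(1/3) = [16·72.59/(π·1.37×10^8·0.9302)]^(1/3) = 0.01426 m.

14.3 mm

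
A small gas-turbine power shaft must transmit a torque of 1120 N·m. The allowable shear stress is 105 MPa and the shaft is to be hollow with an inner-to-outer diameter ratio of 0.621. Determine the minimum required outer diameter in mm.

40.0 mm

For a hollow shaft with d_i/d_o = 0.621: τ_max = 16T/(π d_o³ (1−k⁴)), so d_o = [16T/(π τ_allow (1−k⁴))]^(1/3) = [16·1120/(π·1.05×10^8·0.8513)]^(1/3) = 0.03996 m.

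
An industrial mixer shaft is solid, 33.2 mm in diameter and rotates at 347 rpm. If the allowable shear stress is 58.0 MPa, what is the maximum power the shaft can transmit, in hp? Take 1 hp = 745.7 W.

20.3 hp

J = πd⁴/32 = π(0.0332)⁴/32 = 1.193×10^-7 m⁴.
T_max = τ_allow·J/r = 5.80×10^7 × 1.193×10^-7 / 0.0166 = 416.7 N·m.
ω = 2π·347/60 = 36.34 rad/s, so P_max = T_max·ω = 1.514×10^4 W.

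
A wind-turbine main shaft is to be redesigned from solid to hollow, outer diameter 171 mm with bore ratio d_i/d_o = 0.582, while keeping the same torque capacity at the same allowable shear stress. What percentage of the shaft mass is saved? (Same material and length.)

Equal τ_max and T ⇒ the solid shaft needs d_s³ = d_o³(1−k⁴), so d_s = 171·(1−0.582⁴)^(1/3) = 164.2 mm.
Area ratio A_h/A_s = d_o²(1−k²)/d_s² = (1−k²)/(1−k⁴)^(2/3) = 0.7172.
Mass saving = 1 − 0.7172 = 28.3 %.

28.3 %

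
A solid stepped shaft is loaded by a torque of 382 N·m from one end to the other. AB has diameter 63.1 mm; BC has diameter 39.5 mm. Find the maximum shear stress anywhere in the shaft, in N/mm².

Under the same torque, τ_max = 16T/(πd³) is largest where d is smallest — segment BC (d = 39.5 mm).
τ_max = 16·382.0/(π·(0.0395)³) = 3.157×10^7 Pa.

31.6 N/mm²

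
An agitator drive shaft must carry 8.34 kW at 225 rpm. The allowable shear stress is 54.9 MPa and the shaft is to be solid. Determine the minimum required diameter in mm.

ω = 2π·225/60 = 23.56 rad/s, so T = P/ω = 8.34×10³ / 23.56 = 354.0 N·m.
For a solid shaft τ_max = 16T/(πd³), so d = (16T/(π τ_allow))^(1/3) = (16·354.0/(π·5.49×10^7))^(1/3) = 0.03202 m.

32.0 mm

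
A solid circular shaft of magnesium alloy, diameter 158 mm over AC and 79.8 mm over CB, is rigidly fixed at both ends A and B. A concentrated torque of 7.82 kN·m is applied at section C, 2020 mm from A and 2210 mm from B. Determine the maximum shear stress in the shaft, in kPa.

Compatibility: T_A·a/J_AC = T_B·b/J_CB with T_A + T_B = T₀.
J_AC = 6.12×10^-5 m⁴, J_CB = 3.98×10^-6 m⁴, so T_A = T₀·(J_AC/a)/((J_AC/a)+(J_CB/b)) = 7381 N·m, T_B = 439.0 N·m.
τ in each portion: τ_AC = 9.53×10^6 Pa, τ_CB = 4.40×10^6 Pa; maximum is in AC.
τ_max = T_AC·r/J = 7381·0.0790/6.12×10^-5 = 9.530×10^6 Pa.

9530 kPa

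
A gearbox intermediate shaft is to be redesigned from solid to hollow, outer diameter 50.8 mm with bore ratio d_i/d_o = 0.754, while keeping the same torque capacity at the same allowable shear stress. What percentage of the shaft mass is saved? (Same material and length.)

44.0 %

Equal τ_max and T ⇒ the solid shaft needs d_s³ = d_o³(1−k⁴), so d_s = 50.8·(1−0.754⁴)^(1/3) = 44.60 mm.
Area ratio A_h/A_s = d_o²(1−k²)/d_s² = (1−k²)/(1−k⁴)^(2/3) = 0.5598.
Mass saving = 1 − 0.5598 = 44.0 %.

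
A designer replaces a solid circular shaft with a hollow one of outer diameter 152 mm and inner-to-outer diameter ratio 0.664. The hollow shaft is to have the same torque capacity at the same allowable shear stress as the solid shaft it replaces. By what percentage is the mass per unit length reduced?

35.4 %

Equal τ_max and T ⇒ the solid shaft needs d_s³ = d_o³(1−k⁴), so d_s = 152·(1−0.664⁴)^(1/3) = 141.4 mm.
Area ratio A_h/A_s = d_o²(1−k²)/d_s² = (1−k²)/(1−k⁴)^(2/3) = 0.6458.
Mass saving = 1 − 0.6458 = 35.4 %.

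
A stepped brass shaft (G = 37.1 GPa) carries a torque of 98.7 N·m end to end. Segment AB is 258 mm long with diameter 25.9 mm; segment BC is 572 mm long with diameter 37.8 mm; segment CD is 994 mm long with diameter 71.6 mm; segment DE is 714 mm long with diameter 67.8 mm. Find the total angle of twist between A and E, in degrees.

1.44°

J_AB = π(0.0259)⁴/32 = 4.42×10^-8 m⁴; J_BC = π(0.0378)⁴/32 = 2.00×10^-7 m⁴; J_CD = π(0.0716)⁴/32 = 2.58×10^-6 m⁴; J_DE = π(0.0678)⁴/32 = 2.07×10^-6 m⁴.
θ = (T/G)·Σ L_i/J_i = (98.70/37.1×10⁹)·(0.258/4.42×10^-8 + 0.572/2.00×10^-7 + 0.994/2.58×10^-6 + 0.714/2.07×10^-6) = 0.02507 rad.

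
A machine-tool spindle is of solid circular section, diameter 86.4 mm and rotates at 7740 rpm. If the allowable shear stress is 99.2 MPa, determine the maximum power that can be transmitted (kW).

10200 kW

J = πd⁴/32 = π(0.0864)⁴/32 = 5.471×10^-6 m⁴.
T_max = τ_allow·J/r = 9.92×10^7 × 5.471×10^-6 / 0.0432 = 12560 N·m.
ω = 2π·7740/60 = 810.5 rad/s, so P_max = T_max·ω = 1.018×10^7 W.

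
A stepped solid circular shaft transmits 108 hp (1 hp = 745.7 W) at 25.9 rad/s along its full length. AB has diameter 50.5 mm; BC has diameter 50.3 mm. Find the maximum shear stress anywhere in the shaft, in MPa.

124 MPa

ω = 25.9 rad/s, so T = P/ω = 108×745.7 / 25.90 = 3109 N·m.
Under the same torque, τ_max = 16T/(πd³) is largest where d is smallest — segment BC (d = 50.3 mm).
τ_max = 16·3109/(π·(0.0503)³) = 1.244×10^8 Pa.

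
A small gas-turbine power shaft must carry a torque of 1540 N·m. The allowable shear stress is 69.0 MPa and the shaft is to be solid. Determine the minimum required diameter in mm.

For a solid shaft τ_max = 16T/(πd³), so d = (16T/(π τ_allow))^(1/3) = (16·1540/(π·6.90×10^7))^(1/3) = 0.04844 m.

48.4 mm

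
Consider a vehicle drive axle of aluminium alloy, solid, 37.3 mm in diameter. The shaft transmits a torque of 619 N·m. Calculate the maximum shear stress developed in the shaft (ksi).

J = πd⁴/32 = π(0.0373)⁴/32 = 1.900×10^-7 m⁴.
τ_max = T·r/J = 619.0 × 0.0186 / 1.900×10^-7 = 6.075×10^7 Pa.

8.81 ksi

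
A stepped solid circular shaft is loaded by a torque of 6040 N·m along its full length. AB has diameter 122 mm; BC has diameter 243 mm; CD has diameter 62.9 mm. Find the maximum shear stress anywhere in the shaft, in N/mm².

Under the same torque, τ_max = 16T/(πd³) is largest where d is smallest — segment CD (d = 62.9 mm).
τ_max = 16·6040/(π·(0.0629)³) = 1.236×10^8 Pa.

124 N/mm²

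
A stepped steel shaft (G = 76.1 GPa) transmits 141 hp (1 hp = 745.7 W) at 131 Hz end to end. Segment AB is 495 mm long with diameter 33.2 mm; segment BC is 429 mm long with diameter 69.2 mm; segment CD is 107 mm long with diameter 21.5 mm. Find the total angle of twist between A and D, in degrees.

ω = 2π·131 = 823.1 rad/s, so T = P/ω = 141×745.7 / 823.1 = 127.7 N·m.
J_AB = π(0.0332)⁴/32 = 1.19×10^-7 m⁴; J_BC = π(0.0692)⁴/32 = 2.25×10^-6 m⁴; J_CD = π(0.0215)⁴/32 = 2.10×10^-8 m⁴.
θ = (T/G)·Σ L_i/J_i = (127.7/76.1×10⁹)·(0.495/1.19×10^-7 + 0.429/2.25×10^-6 + 0.107/2.10×10^-8) = 0.01585 rad.

0.908°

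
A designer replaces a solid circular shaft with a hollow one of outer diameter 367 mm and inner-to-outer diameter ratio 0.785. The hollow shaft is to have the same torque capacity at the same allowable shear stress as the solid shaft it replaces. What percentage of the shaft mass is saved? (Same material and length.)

Equal τ_max and T ⇒ the solid shaft needs d_s³ = d_o³(1−k⁴), so d_s = 367·(1−0.785⁴)^(1/3) = 313.0 mm.
Area ratio A_h/A_s = d_o²(1−k²)/d_s² = (1−k²)/(1−k⁴)^(2/3) = 0.5277.
Mass saving = 1 − 0.5277 = 47.2 %.

47.2 %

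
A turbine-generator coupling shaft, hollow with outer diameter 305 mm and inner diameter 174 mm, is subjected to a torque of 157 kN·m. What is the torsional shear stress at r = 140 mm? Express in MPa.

J = π(d_o⁴ − d_i⁴)/32 = π(0.305⁴ − 0.174⁴)/32 = 7.596×10^-4 m⁴.
Shear stress varies linearly with radius: τ = T·r/J = 157000 × 0.140 / 7.596×10^-4 = 2.894×10^7 Pa.

28.9 MPa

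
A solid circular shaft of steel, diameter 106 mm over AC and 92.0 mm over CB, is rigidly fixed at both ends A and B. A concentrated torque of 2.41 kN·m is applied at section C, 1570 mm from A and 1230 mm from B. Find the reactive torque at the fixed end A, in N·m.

1400 N·m

Compatibility: T_A·a/J_AC = T_B·b/J_CB with T_A + T_B = T₀.
J_AC = 1.24×10^-5 m⁴, J_CB = 7.03×10^-6 m⁴, so T_A = T₀·(J_AC/a)/((J_AC/a)+(J_CB/b)) = 1398 N·m, T_B = 1012 N·m.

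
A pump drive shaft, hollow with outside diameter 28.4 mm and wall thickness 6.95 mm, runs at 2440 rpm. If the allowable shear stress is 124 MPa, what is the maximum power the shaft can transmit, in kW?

133 kW

J = π(d_o⁴ − d_i⁴)/32 = π(0.0284⁴ − 0.0145⁴)/32 = 5.953×10^-8 m⁴.
T_max = τ_allow·J/r = 1.24×10^8 × 5.953×10^-8 / 0.0142 = 519.8 N·m.
ω = 2π·2440/60 = 255.5 rad/s, so P_max = T_max·ω = 1.328×10^5 W.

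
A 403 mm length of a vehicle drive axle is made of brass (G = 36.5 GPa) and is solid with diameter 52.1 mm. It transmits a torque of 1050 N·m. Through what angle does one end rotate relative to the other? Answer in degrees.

0.918°

J = πd⁴/32 = π(0.0521)⁴/32 = 7.234×10^-7 m⁴.
θ = T·L/(G·J) = 1050 × 0.403 / (36.5×10⁹ × 7.234×10^-7) = 0.01603 rad.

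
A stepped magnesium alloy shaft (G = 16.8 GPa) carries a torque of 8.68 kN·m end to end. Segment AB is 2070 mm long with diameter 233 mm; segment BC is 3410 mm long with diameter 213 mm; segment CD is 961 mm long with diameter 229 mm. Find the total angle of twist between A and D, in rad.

0.0143 rad

J_AB = π(0.233)⁴/32 = 2.89×10^-4 m⁴; J_BC = π(0.213)⁴/32 = 2.02×10^-4 m⁴; J_CD = π(0.229)⁴/32 = 2.70×10^-4 m⁴.
θ = (T/G)·Σ L_i/J_i = (8680/16.8×10⁹)·(2.07/2.89×10^-4 + 3.41/2.02×10^-4 + 0.961/2.70×10^-4) = 0.01425 rad.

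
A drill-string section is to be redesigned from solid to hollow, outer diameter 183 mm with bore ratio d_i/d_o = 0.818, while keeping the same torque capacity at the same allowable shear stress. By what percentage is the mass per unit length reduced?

50.8 %

Equal τ_max and T ⇒ the solid shaft needs d_s³ = d_o³(1−k⁴), so d_s = 183·(1−0.818⁴)^(1/3) = 150.1 mm.
Area ratio A_h/A_s = d_o²(1−k²)/d_s² = (1−k²)/(1−k⁴)^(2/3) = 0.4915.
Mass saving = 1 − 0.4915 = 50.8 %.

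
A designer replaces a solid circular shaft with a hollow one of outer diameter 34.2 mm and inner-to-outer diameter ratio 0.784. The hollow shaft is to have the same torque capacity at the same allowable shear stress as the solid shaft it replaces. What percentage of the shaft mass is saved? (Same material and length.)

Equal τ_max and T ⇒ the solid shaft needs d_s³ = d_o³(1−k⁴), so d_s = 34.2·(1−0.784⁴)^(1/3) = 29.20 mm.
Area ratio A_h/A_s = d_o²(1−k²)/d_s² = (1−k²)/(1−k⁴)^(2/3) = 0.5287.
Mass saving = 1 − 0.5287 = 47.1 %.

47.1 %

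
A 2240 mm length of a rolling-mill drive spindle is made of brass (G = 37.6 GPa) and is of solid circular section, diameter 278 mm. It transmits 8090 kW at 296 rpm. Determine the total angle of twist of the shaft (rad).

0.0265 rad

ω = 2π·296/60 = 31.00 rad/s, so T = P/ω = 8090×10³ / 31.00 = 261000 N·m.
J = πd⁴/32 = π(0.278)⁴/32 = 5.864×10^-4 m⁴.
θ = T·L/(G·J) = 261000 × 2.24 / (37.6×10⁹ × 5.864×10^-4) = 0.02652 rad.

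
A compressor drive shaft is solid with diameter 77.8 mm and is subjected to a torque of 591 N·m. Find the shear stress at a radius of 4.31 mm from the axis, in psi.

J = πd⁴/32 = π(0.0778)⁴/32 = 3.597×10^-6 m⁴.
Shear stress varies linearly with radius: τ = T·r/J = 591.0 × 0.00431 / 3.597×10^-6 = 7.082×10^5 Pa.

103 psi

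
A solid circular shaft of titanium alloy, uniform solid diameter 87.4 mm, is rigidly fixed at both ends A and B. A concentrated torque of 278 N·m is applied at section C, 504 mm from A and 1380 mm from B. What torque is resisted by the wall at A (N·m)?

204 N·m

With uniform GJ and both ends fixed, compatibility θ_AC = θ_CB gives T_A·a = T_B·b, together with T_A + T_B = T₀.
T_A = T₀·b/(a+b) = 278.0·1380/1884 = 203.6 N·m; T_B = 74.37 N·m.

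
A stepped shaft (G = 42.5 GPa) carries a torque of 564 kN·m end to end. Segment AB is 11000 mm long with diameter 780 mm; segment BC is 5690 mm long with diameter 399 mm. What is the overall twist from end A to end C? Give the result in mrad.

J_AB = π(0.780)⁴/32 = 0.0363 m⁴; J_BC = π(0.399)⁴/32 = 2.49×10^-3 m⁴.
θ = (T/G)·Σ L_i/J_i = (564000/42.5×10⁹)·(11.0/0.0363 + 5.69/2.49×10^-3) = 0.03436 rad.

34.4 mrad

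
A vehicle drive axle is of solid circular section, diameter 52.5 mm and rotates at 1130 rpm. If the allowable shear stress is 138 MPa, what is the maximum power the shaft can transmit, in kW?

464 kW

J = πd⁴/32 = π(0.0525)⁴/32 = 7.458×10^-7 m⁴.
T_max = τ_allow·J/r = 1.38×10^8 × 7.458×10^-7 / 0.0262 = 3921 N·m.
ω = 2π·1130/60 = 118.3 rad/s, so P_max = T_max·ω = 4.640×10^5 W.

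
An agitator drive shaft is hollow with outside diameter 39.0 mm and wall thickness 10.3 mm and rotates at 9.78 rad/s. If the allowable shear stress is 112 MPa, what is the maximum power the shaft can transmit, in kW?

12.1 kW

J = π(d_o⁴ − d_i⁴)/32 = π(0.0390⁴ − 0.0184⁴)/32 = 2.159×10^-7 m⁴.
T_max = τ_allow·J/r = 1.12×10^8 × 2.159×10^-7 / 0.0195 = 1240 N·m.
ω = 9.78 rad/s, so P_max = T_max·ω = 1.213×10^4 W.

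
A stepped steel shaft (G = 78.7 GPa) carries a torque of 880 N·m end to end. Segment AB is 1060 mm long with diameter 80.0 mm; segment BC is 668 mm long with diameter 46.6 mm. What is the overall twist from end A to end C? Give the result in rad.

J_AB = π(0.0800)⁴/32 = 4.02×10^-6 m⁴; J_BC = π(0.0466)⁴/32 = 4.63×10^-7 m⁴.
θ = (T/G)·Σ L_i/J_i = (880.0/78.7×10⁹)·(1.06/4.02×10^-6 + 0.668/4.63×10^-7) = 0.01908 rad.

0.0191 rad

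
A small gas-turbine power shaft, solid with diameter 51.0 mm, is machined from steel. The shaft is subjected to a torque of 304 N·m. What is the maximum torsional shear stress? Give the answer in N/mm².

11.7 N/mm²

J = πd⁴/32 = π(0.0510)⁴/32 = 6.642×10^-7 m⁴.
τ_max = T·r/J = 304.0 × 0.0255 / 6.642×10^-7 = 1.167×10^7 Pa.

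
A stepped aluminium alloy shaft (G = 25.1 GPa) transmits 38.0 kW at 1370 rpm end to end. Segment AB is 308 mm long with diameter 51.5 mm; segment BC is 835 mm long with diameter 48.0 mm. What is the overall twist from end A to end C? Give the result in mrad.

ω = 2π·1370/60 = 143.5 rad/s, so T = P/ω = 38.0×10³ / 143.5 = 264.9 N·m.
J_AB = π(0.0515)⁴/32 = 6.91×10^-7 m⁴; J_BC = π(0.0480)⁴/32 = 5.21×10^-7 m⁴.
θ = (T/G)·Σ L_i/J_i = (264.9/25.1×10⁹)·(0.308/6.91×10^-7 + 0.835/5.21×10^-7) = 0.02161 rad.

21.6 mrad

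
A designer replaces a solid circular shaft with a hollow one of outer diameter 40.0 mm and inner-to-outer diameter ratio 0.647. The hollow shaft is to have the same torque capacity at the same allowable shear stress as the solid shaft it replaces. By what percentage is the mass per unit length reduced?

33.9 %

Equal τ_max and T ⇒ the solid shaft needs d_s³ = d_o³(1−k⁴), so d_s = 40.0·(1−0.647⁴)^(1/3) = 37.51 mm.
Area ratio A_h/A_s = d_o²(1−k²)/d_s² = (1−k²)/(1−k⁴)^(2/3) = 0.6611.
Mass saving = 1 − 0.6611 = 33.9 %.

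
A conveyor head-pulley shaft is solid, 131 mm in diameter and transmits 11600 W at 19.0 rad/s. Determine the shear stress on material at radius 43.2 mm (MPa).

ω = 19.0 rad/s, so T = P/ω = 11600 / 19.00 = 610.5 N·m.
J = πd⁴/32 = π(0.131)⁴/32 = 2.891×10^-5 m⁴.
Shear stress varies linearly with radius: τ = T·r/J = 610.5 × 0.0432 / 2.891×10^-5 = 9.122×10^5 Pa.

0.912 MPa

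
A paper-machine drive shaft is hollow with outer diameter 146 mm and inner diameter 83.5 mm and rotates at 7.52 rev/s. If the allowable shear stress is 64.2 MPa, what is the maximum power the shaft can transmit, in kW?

1660 kW

J = π(d_o⁴ − d_i⁴)/32 = π(0.146⁴ − 0.0835⁴)/32 = 3.984×10^-5 m⁴.
T_max = τ_allow·J/r = 6.42×10^7 × 3.984×10^-5 / 0.0730 = 35030 N·m.
ω = 2π·7.52 = 47.25 rad/s, so P_max = T_max·ω = 1.655×10^6 W.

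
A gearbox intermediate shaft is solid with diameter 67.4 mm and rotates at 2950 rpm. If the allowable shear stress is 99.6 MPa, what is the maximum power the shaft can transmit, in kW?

J = πd⁴/32 = π(0.0674)⁴/32 = 2.026×10^-6 m⁴.
T_max = τ_allow·J/r = 9.96×10^7 × 2.026×10^-6 / 0.0337 = 5988 N·m.
ω = 2π·2950/60 = 308.9 rad/s, so P_max = T_max·ω = 1.850×10^6 W.

1850 kW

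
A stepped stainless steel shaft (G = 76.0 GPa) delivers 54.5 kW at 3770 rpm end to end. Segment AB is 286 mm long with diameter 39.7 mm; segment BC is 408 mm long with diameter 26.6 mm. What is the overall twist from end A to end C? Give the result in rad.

0.0172 rad

ω = 2π·3770/60 = 394.8 rad/s, so T = P/ω = 54.5×10³ / 394.8 = 138.0 N·m.
J_AB = π(0.0397)⁴/32 = 2.44×10^-7 m⁴; J_BC = π(0.0266)⁴/32 = 4.92×10^-8 m⁴.
θ = (T/G)·Σ L_i/J_i = (138.0/76.0×10⁹)·(0.286/2.44×10^-7 + 0.408/4.92×10^-8) = 0.01721 rad.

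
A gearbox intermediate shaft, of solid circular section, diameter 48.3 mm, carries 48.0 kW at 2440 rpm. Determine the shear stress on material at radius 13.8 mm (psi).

704 psi

ω = 2π·2440/60 = 255.5 rad/s, so T = P/ω = 48.0×10³ / 255.5 = 187.9 N·m.
J = πd⁴/32 = π(0.0483)⁴/32 = 5.343×10^-7 m⁴.
Shear stress varies linearly with radius: τ = T·r/J = 187.9 × 0.0138 / 5.343×10^-7 = 4.852×10^6 Pa.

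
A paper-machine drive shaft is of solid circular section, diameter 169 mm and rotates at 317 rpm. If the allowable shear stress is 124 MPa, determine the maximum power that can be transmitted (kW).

3900 kW

J = πd⁴/32 = π(0.169)⁴/32 = 8.008×10^-5 m⁴.
T_max = τ_allow·J/r = 1.24×10^8 × 8.008×10^-5 / 0.0845 = 117500 N·m.
ω = 2π·317/60 = 33.20 rad/s, so P_max = T_max·ω = 3.901×10^6 W.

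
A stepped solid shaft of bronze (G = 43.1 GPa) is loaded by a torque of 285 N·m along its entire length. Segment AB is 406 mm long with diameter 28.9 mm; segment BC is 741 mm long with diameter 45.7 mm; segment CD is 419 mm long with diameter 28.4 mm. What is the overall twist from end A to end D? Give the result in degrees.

J_AB = π(0.0289)⁴/32 = 6.85×10^-8 m⁴; J_BC = π(0.0457)⁴/32 = 4.28×10^-7 m⁴; J_CD = π(0.0284)⁴/32 = 6.39×10^-8 m⁴.
θ = (T/G)·Σ L_i/J_i = (285.0/43.1×10⁹)·(0.406/6.85×10^-8 + 0.741/4.28×10^-7 + 0.419/6.39×10^-8) = 0.09403 rad.

5.39°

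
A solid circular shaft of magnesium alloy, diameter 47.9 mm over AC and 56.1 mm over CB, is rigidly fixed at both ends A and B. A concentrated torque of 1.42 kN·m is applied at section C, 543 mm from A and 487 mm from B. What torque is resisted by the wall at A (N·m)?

Compatibility: T_A·a/J_AC = T_B·b/J_CB with T_A + T_B = T₀.
J_AC = 5.17×10^-7 m⁴, J_CB = 9.72×10^-7 m⁴, so T_A = T₀·(J_AC/a)/((J_AC/a)+(J_CB/b)) = 458.4 N·m, T_B = 961.6 N·m.

458 N·m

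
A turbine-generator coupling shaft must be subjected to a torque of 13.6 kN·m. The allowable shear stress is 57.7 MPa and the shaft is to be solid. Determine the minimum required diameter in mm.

For a solid shaft τ_max = 16T/(πd³), so d = (16T/(π τ_allow))^(1/3) = (16·13600/(π·5.77×10^7))^(1/3) = 0.1063 m.

106 mm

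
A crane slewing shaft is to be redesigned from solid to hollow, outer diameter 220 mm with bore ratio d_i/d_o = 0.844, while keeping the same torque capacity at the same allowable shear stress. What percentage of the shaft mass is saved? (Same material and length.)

Equal τ_max and T ⇒ the solid shaft needs d_s³ = d_o³(1−k⁴), so d_s = 220·(1−0.844⁴)^(1/3) = 173.7 mm.
Area ratio A_h/A_s = d_o²(1−k²)/d_s² = (1−k²)/(1−k⁴)^(2/3) = 0.4612.
Mass saving = 1 − 0.4612 = 53.9 %.

53.9 %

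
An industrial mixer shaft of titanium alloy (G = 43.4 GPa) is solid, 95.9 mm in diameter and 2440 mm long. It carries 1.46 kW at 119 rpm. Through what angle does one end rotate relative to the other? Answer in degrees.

0.0454°

ω = 2π·119/60 = 12.46 rad/s, so T = P/ω = 1.46×10³ / 12.46 = 117.2 N·m.
J = πd⁴/32 = π(0.0959)⁴/32 = 8.304×10^-6 m⁴.
θ = T·L/(G·J) = 117.2 × 2.44 / (43.4×10⁹ × 8.304×10^-6) = 7.932×10^-4 rad.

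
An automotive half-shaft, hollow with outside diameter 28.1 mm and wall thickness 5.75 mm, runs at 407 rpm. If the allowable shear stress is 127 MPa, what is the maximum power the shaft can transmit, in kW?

J = π(d_o⁴ − d_i⁴)/32 = π(0.0281⁴ − 0.0166⁴)/32 = 5.376×10^-8 m⁴.
T_max = τ_allow·J/r = 1.27×10^8 × 5.376×10^-8 / 0.0140 = 485.9 N·m.
ω = 2π·407/60 = 42.62 rad/s, so P_max = T_max·ω = 2.071×10^4 W.

20.7 kW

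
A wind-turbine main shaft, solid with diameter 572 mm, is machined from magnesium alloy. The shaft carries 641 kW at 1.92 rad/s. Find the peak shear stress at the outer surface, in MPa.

ω = 1.92 rad/s, so T = P/ω = 641×10³ / 1.920 = 333900 N·m.
J = πd⁴/32 = π(0.572)⁴/32 = 0.01051 m⁴.
τ_max = T·r/J = 333900 × 0.286 / 0.01051 = 9.085×10^6 Pa.

9.09 MPa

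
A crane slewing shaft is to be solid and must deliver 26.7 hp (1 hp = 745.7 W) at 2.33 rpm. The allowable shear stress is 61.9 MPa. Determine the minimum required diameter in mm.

ω = 2π·2.33/60 = 0.2440 rad/s, so T = P/ω = 26.7×745.7 / 0.2440 = 81600 N·m.
For a solid shaft τ_max = 16T/(πd³), so d = (16T/(π τ_allow))^(1/3) = (16·81600/(π·6.19×10^7))^(1/3) = 0.1886 m.

189 mm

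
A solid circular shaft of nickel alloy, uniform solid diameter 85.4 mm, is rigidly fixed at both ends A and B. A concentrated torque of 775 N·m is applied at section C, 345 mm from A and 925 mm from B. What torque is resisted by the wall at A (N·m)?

564 N·m

With uniform GJ and both ends fixed, compatibility θ_AC = θ_CB gives T_A·a = T_B·b, together with T_A + T_B = T₀.
T_A = T₀·b/(a+b) = 775.0·925/1270 = 564.5 N·m; T_B = 210.5 N·m.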